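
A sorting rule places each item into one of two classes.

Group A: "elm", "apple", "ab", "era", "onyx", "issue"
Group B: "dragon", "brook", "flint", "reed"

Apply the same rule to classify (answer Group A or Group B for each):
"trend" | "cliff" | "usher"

Group B, Group B, Group A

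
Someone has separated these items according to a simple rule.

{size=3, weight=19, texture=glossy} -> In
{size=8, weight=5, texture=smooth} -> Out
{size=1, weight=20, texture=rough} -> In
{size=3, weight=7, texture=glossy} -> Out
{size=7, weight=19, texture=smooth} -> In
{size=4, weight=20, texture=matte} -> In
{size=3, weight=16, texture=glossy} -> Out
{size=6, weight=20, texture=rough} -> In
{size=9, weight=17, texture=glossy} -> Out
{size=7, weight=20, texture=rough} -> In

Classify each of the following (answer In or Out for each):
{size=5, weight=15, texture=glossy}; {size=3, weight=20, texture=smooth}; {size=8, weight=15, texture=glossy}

Out, In, Out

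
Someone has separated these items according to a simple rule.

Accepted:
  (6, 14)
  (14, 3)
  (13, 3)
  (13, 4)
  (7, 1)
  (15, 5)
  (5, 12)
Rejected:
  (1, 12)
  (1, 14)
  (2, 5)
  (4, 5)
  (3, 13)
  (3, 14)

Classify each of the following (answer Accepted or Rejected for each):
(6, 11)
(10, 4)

Accepted, Accepted

One predicate separates the groups cleanly: first ≥ 5.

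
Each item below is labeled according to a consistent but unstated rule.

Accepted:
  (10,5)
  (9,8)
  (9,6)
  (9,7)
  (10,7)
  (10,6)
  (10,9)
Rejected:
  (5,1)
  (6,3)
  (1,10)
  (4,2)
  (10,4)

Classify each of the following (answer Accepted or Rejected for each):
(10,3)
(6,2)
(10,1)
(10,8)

The rule appears to be: sum ≥ 15.

Rejected, Rejected, Rejected, Accepted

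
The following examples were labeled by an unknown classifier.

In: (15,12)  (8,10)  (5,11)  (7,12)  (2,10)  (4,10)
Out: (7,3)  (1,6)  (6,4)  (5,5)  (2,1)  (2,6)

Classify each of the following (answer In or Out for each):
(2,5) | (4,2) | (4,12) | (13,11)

The simplest hypothesis consistent with all the labels is: sum ≥ 12.
Out: (2,5), since 2+5 = 7.
Out: (4,2), since 4+2 = 6.
In: (4,12), since 4+12 = 16.
In: (13,11), since 13+11 = 24.

Out, Out, In, In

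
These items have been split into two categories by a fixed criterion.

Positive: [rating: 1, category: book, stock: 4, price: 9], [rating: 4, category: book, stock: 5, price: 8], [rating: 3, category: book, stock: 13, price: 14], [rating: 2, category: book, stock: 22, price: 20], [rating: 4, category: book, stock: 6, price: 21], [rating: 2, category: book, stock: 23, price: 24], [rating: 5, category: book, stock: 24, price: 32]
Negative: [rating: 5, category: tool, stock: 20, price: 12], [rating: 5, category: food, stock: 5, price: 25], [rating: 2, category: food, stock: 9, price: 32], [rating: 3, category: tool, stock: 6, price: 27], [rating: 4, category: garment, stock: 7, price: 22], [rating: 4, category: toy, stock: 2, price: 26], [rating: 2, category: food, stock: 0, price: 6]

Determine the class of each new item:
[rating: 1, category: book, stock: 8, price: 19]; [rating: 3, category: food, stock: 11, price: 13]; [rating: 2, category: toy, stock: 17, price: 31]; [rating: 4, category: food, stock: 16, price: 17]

'Positive' ⟺ category is book.
Positive: [rating: 1, category: book, stock: 8, price: 19], since category is book. Negative: [rating: 3, category: food, stock: 11, price: 13], since category is food. Negative: [rating: 2, category: toy, stock: 17, price: 31], since category is toy. Negative: [rating: 4, category: food, stock: 16, price: 17], since category is food.

Positive, Negative, Negative, Negative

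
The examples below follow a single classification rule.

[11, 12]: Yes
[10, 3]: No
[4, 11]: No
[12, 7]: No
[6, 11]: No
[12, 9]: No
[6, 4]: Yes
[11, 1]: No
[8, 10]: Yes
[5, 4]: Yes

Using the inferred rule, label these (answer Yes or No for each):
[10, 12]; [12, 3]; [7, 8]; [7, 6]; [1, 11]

Yes, No, Yes, Yes, No

Every 'Yes' example satisfies: second is even. None of the 'No' examples do.
[10, 12] — second 12, hence Yes. [12, 3] — second 3, hence No. [7, 8] — second 8, hence Yes. [7, 6] — second 6, hence Yes. [1, 11] — second 11, hence No.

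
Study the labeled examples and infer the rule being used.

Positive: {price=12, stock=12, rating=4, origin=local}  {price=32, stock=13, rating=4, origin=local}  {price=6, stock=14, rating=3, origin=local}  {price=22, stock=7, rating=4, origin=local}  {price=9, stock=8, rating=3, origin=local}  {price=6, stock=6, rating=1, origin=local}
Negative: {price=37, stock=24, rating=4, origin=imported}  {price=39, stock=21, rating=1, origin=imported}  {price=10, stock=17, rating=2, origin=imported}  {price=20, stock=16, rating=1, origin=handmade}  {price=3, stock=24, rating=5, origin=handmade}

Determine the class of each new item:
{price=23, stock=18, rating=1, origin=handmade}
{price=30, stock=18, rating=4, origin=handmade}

All 'Positive' examples share one property — origin is local — and every 'Negative' example lacks it.

Negative, Negative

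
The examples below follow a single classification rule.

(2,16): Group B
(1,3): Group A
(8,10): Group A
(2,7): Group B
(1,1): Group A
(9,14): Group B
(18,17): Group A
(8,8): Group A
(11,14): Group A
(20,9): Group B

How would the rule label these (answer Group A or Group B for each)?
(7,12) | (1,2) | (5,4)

Group B, Group A, Group A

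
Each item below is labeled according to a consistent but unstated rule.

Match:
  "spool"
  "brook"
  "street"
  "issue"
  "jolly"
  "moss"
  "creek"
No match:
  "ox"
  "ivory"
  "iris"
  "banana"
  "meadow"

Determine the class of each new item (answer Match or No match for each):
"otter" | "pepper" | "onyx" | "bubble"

Match, Match, No match, Match

All 'Match' examples share one property — has a double letter — and every 'No match' example lacks it.
"otter": 'tt' doubled — checks out, so Match. "pepper": 'pp' doubled — checks out, so Match. "onyx": no doubled letter — doesn't qualify, so No match. "bubble": 'bb' doubled — checks out, so Match.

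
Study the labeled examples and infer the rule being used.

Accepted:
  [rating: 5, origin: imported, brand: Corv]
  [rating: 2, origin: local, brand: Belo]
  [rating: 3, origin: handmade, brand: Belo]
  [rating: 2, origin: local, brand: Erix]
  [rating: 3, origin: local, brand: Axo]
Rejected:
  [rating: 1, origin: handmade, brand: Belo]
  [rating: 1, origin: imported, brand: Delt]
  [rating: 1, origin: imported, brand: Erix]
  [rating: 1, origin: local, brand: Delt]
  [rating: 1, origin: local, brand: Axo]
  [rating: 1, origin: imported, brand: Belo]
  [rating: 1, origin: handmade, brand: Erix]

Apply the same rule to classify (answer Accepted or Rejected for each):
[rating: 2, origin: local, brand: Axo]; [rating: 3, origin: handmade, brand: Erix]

Accepted, Accepted

All 'Accepted' examples share one property — rating ≥ 2 — and every 'Rejected' example lacks it.
[rating: 2, origin: local, brand: Axo]: Accepted (rating = 2). [rating: 3, origin: handmade, brand: Erix]: Accepted (rating = 3).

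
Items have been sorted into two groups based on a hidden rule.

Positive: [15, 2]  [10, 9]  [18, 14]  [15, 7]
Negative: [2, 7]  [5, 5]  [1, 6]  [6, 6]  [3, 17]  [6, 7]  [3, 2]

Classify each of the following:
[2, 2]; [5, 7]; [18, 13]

Negative, Negative, Positive

One predicate separates the groups cleanly: first ≥ 7.
[2, 2]: first 2 — doesn't qualify, so Negative.
[5, 7]: first 5 — doesn't qualify, so Negative.
[18, 13]: first 18 — has this property, so Positive.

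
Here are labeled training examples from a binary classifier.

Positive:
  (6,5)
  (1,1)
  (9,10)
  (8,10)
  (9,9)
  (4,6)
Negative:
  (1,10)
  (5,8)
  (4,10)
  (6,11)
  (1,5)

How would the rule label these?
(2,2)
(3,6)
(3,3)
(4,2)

Positive, Negative, Positive, Positive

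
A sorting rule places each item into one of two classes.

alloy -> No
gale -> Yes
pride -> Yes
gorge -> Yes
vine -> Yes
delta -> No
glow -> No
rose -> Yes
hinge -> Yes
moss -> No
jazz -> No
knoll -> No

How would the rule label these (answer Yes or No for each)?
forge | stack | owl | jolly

The common property of the 'Yes' items is: ends with 'e'. No 'No' item has it.
forge: ends with 'e' — passes, so Yes.
stack: ends with 'k' — fails this test, so No.
owl: ends with 'l' — fails this test, so No.
jolly: ends with 'y' — fails this test, so No.

Yes, No, No, No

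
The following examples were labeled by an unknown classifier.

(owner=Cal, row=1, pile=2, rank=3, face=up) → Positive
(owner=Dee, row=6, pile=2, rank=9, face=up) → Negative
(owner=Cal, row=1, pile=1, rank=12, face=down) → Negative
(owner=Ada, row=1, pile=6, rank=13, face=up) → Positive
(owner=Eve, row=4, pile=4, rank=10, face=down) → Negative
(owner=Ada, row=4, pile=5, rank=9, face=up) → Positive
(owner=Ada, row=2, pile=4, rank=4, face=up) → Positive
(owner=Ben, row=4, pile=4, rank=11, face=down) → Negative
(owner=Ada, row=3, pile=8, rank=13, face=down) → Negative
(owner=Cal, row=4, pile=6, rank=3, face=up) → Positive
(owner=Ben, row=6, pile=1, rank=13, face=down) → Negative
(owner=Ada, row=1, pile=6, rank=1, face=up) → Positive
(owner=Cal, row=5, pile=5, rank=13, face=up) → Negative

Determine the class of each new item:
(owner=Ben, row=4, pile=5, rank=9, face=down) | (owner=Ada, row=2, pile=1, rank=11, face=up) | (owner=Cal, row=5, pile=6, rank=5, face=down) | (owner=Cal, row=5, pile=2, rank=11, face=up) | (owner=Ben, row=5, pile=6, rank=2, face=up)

Negative, Positive, Negative, Negative, Negative

The rule appears to be: face is up AND row ≤ 4.
(owner=Ben, row=4, pile=5, rank=9, face=down) → face is down, row = 4 → Negative. (owner=Ada, row=2, pile=1, rank=11, face=up) → face is up, row = 2 → Positive. (owner=Cal, row=5, pile=6, rank=5, face=down) → face is down, row = 5 → Negative. (owner=Cal, row=5, pile=2, rank=11, face=up) → face is up, row = 5 → Negative. (owner=Ben, row=5, pile=6, rank=2, face=up) → face is up, row = 5 → Negative.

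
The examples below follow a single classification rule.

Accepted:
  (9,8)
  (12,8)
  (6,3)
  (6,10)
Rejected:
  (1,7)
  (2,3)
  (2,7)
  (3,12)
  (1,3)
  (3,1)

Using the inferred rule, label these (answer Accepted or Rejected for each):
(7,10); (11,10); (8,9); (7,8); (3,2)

The classifier is using: first ≥ 6.
(7,10): Accepted (first 7). (11,10): Accepted (first 11). (8,9): Accepted (first 8). (7,8): Accepted (first 7). (3,2): Rejected (first 3).

Accepted, Accepted, Accepted, Accepted, Rejected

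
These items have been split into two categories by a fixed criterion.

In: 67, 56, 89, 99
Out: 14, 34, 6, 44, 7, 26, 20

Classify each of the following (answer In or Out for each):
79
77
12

In, In, Out

The distinguishing property — at least 56 — holds for all the 'In' cases and none of the 'Out' cases.
79: In (79 ≥ 56).
77: In (77 ≥ 56).
12: Out (12 < 56).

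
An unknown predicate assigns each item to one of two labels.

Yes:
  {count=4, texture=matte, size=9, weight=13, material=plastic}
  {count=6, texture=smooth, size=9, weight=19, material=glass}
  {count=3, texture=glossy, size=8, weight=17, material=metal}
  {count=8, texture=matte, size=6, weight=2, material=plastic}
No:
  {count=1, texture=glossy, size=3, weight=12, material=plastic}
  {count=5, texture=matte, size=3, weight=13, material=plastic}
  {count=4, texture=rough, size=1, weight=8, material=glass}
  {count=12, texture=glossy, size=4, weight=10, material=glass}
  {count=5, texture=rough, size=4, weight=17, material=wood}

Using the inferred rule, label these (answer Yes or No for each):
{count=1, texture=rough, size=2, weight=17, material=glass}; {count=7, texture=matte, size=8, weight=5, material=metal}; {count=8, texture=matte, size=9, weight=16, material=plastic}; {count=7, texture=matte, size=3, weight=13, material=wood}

No, Yes, Yes, No

The rule appears to be: size ≥ 6.
{count=1, texture=rough, size=2, weight=17, material=glass} — size = 2, hence No.
{count=7, texture=matte, size=8, weight=5, material=metal} — size = 8, hence Yes.
{count=8, texture=matte, size=9, weight=16, material=plastic} — size = 9, hence Yes.
{count=7, texture=matte, size=3, weight=13, material=wood} — size = 3, hence No.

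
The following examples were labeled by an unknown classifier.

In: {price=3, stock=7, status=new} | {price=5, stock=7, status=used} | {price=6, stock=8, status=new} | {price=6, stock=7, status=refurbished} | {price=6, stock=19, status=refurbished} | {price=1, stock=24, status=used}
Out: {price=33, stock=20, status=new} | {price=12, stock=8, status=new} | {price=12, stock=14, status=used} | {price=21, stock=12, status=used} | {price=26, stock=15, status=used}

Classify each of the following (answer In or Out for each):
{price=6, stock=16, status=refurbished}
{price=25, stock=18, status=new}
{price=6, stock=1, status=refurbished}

In, Out, In

The pattern is that an item is 'In' exactly when: price ≤ 6.
{price=6, stock=16, status=refurbished} — price = 6, hence In.
{price=25, stock=18, status=new} — price = 25, hence Out.
{price=6, stock=1, status=refurbished} — price = 6, hence In.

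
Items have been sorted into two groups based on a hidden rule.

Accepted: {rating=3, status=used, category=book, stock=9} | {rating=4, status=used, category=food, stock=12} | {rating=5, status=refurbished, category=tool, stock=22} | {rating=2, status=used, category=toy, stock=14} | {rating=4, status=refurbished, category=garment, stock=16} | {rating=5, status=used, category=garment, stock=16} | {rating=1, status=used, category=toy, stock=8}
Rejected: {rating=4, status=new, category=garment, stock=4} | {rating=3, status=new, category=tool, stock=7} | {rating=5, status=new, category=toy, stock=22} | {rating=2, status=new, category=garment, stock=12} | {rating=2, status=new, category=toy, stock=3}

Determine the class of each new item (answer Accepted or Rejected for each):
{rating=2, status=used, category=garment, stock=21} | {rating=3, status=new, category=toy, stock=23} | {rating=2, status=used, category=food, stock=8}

One predicate separates the groups cleanly: status is not new.

Accepted, Rejected, Accepted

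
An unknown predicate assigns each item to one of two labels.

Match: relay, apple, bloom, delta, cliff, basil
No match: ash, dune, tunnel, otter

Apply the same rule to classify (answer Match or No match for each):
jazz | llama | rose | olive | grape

The common property of the 'Match' items is: odd length AND contains 'l'. No 'No match' item has it.
jazz — length 4, no 'l', hence No match. llama — length 5, has 'l', hence Match. rose — length 4, no 'l', hence No match. olive — length 5, has 'l', hence Match. grape — length 5, no 'l', hence No match.

No match, Match, No match, Match, No match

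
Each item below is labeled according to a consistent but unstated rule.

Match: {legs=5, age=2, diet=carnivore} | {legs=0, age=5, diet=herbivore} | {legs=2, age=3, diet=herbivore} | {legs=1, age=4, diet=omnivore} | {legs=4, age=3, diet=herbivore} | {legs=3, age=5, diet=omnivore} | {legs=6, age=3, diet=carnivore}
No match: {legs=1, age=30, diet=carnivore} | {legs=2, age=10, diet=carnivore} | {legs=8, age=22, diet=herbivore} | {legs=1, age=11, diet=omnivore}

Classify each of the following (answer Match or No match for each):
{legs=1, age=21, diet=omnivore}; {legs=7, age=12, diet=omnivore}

Every 'Match' example satisfies: age ≤ 5. None of the 'No match' examples do.

No match, No match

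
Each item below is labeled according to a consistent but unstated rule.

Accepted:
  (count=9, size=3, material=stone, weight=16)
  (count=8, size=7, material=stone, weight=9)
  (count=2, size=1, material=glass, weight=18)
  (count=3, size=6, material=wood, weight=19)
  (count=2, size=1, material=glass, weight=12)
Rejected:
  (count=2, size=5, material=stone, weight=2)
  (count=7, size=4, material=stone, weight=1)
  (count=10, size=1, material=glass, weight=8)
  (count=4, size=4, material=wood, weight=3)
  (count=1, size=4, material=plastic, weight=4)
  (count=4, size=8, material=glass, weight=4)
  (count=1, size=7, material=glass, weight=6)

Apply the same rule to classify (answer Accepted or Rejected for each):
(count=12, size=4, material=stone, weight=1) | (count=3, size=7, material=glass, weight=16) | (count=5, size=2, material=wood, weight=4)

One predicate separates the groups cleanly: weight ≥ 9.
(count=12, size=4, material=stone, weight=1) → weight = 1 → Rejected.
(count=3, size=7, material=glass, weight=16) → weight = 16 → Accepted.
(count=5, size=2, material=wood, weight=4) → weight = 4 → Rejected.

Rejected, Accepted, Rejected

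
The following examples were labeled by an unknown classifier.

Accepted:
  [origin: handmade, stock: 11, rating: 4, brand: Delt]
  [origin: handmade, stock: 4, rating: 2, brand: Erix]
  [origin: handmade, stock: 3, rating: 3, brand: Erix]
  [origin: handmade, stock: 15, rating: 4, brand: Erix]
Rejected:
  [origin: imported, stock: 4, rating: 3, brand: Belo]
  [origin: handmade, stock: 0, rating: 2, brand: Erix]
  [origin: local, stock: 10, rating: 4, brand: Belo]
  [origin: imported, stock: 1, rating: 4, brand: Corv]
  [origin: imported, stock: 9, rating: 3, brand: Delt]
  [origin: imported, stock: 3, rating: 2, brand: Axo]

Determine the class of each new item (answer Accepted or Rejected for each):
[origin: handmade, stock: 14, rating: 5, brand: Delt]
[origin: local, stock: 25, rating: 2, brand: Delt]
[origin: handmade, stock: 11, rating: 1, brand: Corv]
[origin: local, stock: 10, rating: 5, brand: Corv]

Accepted, Rejected, Accepted, Rejected

The distinguishing property — origin is handmade AND stock ≥ 1 — holds for all the 'Accepted' cases and none of the 'Rejected' cases.
[origin: handmade, stock: 14, rating: 5, brand: Delt] — origin is handmade, stock = 14, hence Accepted. [origin: local, stock: 25, rating: 2, brand: Delt] — origin is local, stock = 25, hence Rejected. [origin: handmade, stock: 11, rating: 1, brand: Corv] — origin is handmade, stock = 11, hence Accepted. [origin: local, stock: 10, rating: 5, brand: Corv] — origin is local, stock = 10, hence Rejected.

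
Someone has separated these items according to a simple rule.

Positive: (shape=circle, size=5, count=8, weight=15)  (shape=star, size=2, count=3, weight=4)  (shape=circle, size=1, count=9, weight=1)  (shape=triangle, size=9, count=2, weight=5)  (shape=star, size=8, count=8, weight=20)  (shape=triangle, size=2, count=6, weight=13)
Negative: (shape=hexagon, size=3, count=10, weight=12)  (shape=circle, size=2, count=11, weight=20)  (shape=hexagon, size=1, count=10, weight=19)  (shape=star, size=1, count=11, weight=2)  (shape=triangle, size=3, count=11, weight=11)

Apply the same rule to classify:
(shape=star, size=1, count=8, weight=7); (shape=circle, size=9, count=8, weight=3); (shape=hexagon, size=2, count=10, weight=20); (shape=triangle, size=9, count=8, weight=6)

Positive, Positive, Negative, Positive

One predicate separates the groups cleanly: count ≤ 9.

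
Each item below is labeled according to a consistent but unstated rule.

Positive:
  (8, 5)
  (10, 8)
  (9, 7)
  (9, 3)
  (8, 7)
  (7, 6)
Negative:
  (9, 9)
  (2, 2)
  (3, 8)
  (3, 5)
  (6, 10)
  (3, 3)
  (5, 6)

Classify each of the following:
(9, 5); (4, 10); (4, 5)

Positive, Negative, Negative

Every 'Positive' example satisfies: first > second. None of the 'Negative' examples do.
(9, 5): 9 > 5, satisfies this → Positive.
(4, 10): 4 < 10, doesn't match → Negative.
(4, 5): 4 < 5, doesn't match → Negative.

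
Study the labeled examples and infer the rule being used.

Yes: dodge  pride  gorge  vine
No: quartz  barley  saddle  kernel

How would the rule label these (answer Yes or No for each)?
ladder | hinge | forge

The common property of the 'Yes' items is: length ≤ 5. No 'No' item has it.

No, Yes, Yes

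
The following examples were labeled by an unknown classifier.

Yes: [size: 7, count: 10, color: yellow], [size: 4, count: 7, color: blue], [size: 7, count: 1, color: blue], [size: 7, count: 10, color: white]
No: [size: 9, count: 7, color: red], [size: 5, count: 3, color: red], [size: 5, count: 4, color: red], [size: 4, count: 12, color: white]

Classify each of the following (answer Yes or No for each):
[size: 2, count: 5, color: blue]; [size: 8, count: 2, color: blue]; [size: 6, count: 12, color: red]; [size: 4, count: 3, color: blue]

Every 'Yes' example satisfies: color is blue OR size = 7. None of the 'No' examples do.
[size: 2, count: 5, color: blue]: color is blue, size = 2, fits → Yes.
[size: 8, count: 2, color: blue]: color is blue, size = 8, fits → Yes.
[size: 6, count: 12, color: red]: color is red, size = 6, doesn't match → No.
[size: 4, count: 3, color: blue]: color is blue, size = 4, fits → Yes.

Yes, Yes, No, Yes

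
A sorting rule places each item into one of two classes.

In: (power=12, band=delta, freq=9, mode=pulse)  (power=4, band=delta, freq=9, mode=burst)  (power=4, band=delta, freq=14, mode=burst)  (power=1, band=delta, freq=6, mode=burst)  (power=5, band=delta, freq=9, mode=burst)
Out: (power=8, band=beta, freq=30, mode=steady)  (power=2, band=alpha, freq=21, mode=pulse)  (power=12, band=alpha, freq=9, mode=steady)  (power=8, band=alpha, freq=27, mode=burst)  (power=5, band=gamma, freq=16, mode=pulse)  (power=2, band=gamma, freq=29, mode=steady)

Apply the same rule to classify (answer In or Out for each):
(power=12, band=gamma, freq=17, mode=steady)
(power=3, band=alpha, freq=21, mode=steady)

Out, Out

The rule appears to be: band is delta.
(power=12, band=gamma, freq=17, mode=steady): band is gamma — does not fit, so Out. (power=3, band=alpha, freq=21, mode=steady): band is alpha — does not fit, so Out.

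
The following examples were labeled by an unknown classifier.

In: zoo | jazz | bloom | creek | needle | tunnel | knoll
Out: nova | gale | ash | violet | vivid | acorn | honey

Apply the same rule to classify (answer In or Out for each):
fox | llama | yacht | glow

Every 'In' example satisfies: has a double letter. None of the 'Out' examples do.
fox: Out (no doubled letter).
llama: In ('ll' doubled).
yacht: Out (no doubled letter).
glow: Out (no doubled letter).

Out, In, Out, Out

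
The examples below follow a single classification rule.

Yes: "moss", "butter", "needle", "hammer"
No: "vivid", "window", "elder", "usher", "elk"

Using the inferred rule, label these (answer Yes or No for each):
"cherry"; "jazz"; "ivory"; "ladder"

Yes, Yes, No, Yes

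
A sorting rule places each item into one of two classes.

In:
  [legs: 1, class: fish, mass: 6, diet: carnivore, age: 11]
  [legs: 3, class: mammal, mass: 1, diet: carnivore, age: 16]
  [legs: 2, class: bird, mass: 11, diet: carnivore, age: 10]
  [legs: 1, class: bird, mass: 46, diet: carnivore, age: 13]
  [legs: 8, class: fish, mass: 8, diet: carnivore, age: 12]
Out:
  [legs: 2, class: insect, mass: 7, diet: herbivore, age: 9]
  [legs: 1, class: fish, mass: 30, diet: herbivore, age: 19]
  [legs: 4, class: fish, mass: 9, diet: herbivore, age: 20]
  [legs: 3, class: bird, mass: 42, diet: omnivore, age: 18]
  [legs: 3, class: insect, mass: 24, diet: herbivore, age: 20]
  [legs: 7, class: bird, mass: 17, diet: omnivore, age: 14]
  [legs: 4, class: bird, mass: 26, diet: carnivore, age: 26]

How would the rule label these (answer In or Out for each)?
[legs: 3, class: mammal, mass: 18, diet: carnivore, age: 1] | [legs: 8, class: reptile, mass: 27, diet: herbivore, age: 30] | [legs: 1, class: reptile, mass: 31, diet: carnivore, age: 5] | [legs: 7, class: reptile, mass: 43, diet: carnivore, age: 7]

The simplest hypothesis consistent with all the labels is: diet is carnivore AND age ≤ 16.
[legs: 3, class: mammal, mass: 18, diet: carnivore, age: 1] — diet is carnivore, age = 1, hence In. [legs: 8, class: reptile, mass: 27, diet: herbivore, age: 30] — diet is herbivore, age = 30, hence Out. [legs: 1, class: reptile, mass: 31, diet: carnivore, age: 5] — diet is carnivore, age = 5, hence In. [legs: 7, class: reptile, mass: 43, diet: carnivore, age: 7] — diet is carnivore, age = 7, hence In.

In, Out, In, In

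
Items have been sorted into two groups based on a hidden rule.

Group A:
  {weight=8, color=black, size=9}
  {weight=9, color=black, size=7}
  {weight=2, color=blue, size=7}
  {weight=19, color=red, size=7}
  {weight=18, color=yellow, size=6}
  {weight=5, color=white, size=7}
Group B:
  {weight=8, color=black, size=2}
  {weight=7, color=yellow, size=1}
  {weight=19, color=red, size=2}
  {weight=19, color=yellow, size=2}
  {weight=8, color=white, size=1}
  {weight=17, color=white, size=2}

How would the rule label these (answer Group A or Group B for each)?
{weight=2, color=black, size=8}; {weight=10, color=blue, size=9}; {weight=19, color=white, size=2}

Group A, Group A, Group B

The classifier is using: size ≥ 6.
{weight=2, color=black, size=8}: size = 8 — meets the rule, so Group A.
{weight=10, color=blue, size=9}: size = 9 — meets the rule, so Group A.
{weight=19, color=white, size=2}: size = 2 — doesn't match, so Group B.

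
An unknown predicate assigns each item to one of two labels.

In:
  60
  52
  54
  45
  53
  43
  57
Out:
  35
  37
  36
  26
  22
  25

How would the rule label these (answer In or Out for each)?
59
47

The common property of the 'In' items is: at least 43. No 'Out' item has it.
59 → 59 ≥ 43 → In.
47 → 47 ≥ 43 → In.

In, In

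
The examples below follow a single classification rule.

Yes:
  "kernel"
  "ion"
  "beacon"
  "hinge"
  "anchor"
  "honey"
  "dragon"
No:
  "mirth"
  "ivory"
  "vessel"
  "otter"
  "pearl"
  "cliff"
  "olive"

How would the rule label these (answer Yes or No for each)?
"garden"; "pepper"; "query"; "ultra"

All 'Yes' examples share one property — contains 'n' — and every 'No' example lacks it.
"garden" → has 'n' → Yes. "pepper" → no 'n' → No. "query" → no 'n' → No. "ultra" → no 'n' → No.

Yes, No, No, No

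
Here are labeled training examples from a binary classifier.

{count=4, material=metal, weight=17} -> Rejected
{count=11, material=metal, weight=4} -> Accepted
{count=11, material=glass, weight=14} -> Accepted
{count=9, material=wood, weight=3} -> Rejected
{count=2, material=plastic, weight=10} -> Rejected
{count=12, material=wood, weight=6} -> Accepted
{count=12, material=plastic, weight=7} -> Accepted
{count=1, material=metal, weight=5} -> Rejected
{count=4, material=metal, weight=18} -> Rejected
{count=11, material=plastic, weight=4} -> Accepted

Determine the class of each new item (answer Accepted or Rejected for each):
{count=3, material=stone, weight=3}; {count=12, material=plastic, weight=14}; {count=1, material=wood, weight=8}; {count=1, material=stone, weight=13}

Rejected, Accepted, Rejected, Rejected

The distinguishing property — count ≥ 11 — holds for all the 'Accepted' cases and none of the 'Rejected' cases.
{count=3, material=stone, weight=3}: count = 3, doesn't match → Rejected. {count=12, material=plastic, weight=14}: count = 12, qualifies → Accepted. {count=1, material=wood, weight=8}: count = 1, doesn't match → Rejected. {count=1, material=stone, weight=13}: count = 1, doesn't match → Rejected.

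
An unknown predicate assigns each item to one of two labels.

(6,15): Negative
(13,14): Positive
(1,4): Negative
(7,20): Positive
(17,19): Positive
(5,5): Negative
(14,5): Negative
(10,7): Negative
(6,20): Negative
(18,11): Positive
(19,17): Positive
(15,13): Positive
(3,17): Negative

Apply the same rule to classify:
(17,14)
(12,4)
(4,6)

Positive, Negative, Negative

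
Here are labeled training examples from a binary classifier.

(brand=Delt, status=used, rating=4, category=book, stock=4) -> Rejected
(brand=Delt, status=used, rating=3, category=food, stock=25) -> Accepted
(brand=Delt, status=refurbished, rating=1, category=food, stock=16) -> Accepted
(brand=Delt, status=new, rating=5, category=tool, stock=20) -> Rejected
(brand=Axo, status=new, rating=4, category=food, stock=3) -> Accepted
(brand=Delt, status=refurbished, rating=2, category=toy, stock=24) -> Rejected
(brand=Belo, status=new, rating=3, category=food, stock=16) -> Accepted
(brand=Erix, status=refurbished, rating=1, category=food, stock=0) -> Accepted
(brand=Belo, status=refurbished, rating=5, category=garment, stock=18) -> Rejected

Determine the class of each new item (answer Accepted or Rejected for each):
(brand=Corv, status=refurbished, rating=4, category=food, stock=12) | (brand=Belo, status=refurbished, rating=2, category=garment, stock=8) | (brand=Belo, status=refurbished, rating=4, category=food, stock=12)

Rule: category is food. This holds for each 'Accepted' example and fails for each 'Rejected' one.
(brand=Corv, status=refurbished, rating=4, category=food, stock=12): category is food — fits, so Accepted.
(brand=Belo, status=refurbished, rating=2, category=garment, stock=8): category is garment — does not pass, so Rejected.
(brand=Belo, status=refurbished, rating=4, category=food, stock=12): category is food — fits, so Accepted.

Accepted, Rejected, Accepted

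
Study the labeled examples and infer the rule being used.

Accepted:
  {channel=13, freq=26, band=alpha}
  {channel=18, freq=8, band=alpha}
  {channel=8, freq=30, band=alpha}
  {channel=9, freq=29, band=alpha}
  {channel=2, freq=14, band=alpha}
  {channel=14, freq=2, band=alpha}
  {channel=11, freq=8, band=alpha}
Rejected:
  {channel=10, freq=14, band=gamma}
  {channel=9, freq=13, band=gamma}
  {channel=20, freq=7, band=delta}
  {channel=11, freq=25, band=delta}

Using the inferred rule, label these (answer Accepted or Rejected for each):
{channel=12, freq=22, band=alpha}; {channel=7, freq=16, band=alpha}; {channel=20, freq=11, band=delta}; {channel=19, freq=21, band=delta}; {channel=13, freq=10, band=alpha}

The distinguishing property — band is alpha — holds for all the 'Accepted' cases and none of the 'Rejected' cases.
{channel=12, freq=22, band=alpha} → band is alpha → Accepted. {channel=7, freq=16, band=alpha} → band is alpha → Accepted. {channel=20, freq=11, band=delta} → band is delta → Rejected. {channel=19, freq=21, band=delta} → band is delta → Rejected. {channel=13, freq=10, band=alpha} → band is alpha → Accepted.

Accepted, Accepted, Rejected, Rejected, Accepted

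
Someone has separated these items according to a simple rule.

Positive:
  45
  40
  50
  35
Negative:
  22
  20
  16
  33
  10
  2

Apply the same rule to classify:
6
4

Negative, Negative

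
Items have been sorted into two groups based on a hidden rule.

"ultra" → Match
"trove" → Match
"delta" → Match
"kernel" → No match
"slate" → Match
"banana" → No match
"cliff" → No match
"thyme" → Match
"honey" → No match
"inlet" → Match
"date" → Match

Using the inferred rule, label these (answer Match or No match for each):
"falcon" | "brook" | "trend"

No match, No match, Match

'Match' ⟺ contains 't'.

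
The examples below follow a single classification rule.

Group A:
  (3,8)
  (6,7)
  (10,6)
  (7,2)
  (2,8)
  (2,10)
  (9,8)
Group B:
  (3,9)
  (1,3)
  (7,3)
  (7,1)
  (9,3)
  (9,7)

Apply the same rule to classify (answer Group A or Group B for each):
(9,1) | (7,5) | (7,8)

The rule appears to be: product is even.
(9,1): 9·1 = 9, lacks this property → Group B. (7,5): 7·5 = 35, lacks this property → Group B. (7,8): 7·8 = 56, fits → Group A.

Group B, Group B, Group A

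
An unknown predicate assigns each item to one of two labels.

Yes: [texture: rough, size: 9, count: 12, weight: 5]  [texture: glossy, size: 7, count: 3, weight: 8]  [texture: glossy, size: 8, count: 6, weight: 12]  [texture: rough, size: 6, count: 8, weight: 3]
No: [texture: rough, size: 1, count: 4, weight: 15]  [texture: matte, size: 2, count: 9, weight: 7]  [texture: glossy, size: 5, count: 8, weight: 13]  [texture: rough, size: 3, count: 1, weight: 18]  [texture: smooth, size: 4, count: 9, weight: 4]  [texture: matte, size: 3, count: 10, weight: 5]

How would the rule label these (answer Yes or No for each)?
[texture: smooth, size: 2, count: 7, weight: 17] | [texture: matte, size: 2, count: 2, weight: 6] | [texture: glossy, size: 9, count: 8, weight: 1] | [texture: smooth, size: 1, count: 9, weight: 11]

'Yes' ⟺ size ≥ 6.
[texture: smooth, size: 2, count: 7, weight: 17] — size = 2, hence No.
[texture: matte, size: 2, count: 2, weight: 6] — size = 2, hence No.
[texture: glossy, size: 9, count: 8, weight: 1] — size = 9, hence Yes.
[texture: smooth, size: 1, count: 9, weight: 11] — size = 1, hence No.

No, No, Yes, No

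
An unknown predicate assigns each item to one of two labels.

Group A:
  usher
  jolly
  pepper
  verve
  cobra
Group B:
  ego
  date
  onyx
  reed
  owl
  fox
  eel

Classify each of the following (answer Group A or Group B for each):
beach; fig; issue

Group A, Group B, Group A

'Group A' ⟺ length ≥ 5.
beach: Group A (length 5). fig: Group B (length 3). issue: Group A (length 5).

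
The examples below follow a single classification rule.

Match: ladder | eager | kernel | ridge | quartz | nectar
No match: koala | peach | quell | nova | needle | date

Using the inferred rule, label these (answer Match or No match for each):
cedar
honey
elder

Match, No match, Match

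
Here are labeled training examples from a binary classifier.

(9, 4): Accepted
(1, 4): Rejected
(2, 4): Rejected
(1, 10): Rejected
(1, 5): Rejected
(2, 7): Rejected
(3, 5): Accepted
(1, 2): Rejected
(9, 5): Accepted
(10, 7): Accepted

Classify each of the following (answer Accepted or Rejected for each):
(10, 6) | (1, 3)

Accepted, Rejected

The simplest hypothesis consistent with all the labels is: first ≥ 3.
(10, 6): first 10 — meets the rule, so Accepted. (1, 3): first 1 — doesn't qualify, so Rejected.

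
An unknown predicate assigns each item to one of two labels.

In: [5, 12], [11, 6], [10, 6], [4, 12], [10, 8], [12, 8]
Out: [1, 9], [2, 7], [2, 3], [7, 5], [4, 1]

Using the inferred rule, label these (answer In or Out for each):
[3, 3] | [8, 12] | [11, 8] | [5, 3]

One predicate separates the groups cleanly: second is even.
[3, 3]: second 3 — does not pass, so Out. [8, 12]: second 12 — checks out, so In. [11, 8]: second 8 — checks out, so In. [5, 3]: second 3 — does not pass, so Out.

Out, In, In, Out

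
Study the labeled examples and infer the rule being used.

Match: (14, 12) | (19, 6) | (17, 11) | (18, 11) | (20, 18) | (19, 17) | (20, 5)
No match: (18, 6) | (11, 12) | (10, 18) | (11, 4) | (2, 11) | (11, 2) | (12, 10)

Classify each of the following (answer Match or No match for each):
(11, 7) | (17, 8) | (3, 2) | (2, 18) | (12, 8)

No match, Match, No match, No match, No match

Rule: first > second AND sum ≥ 25. This holds for each 'Match' example and fails for each 'No match' one.
(11, 7) → 11 > 7, 11+7 = 18 → No match.
(17, 8) → 17 > 8, 17+8 = 25 → Match.
(3, 2) → 3 > 2, 3+2 = 5 → No match.
(2, 18) → 2 < 18, 2+18 = 20 → No match.
(12, 8) → 12 > 8, 12+8 = 20 → No match.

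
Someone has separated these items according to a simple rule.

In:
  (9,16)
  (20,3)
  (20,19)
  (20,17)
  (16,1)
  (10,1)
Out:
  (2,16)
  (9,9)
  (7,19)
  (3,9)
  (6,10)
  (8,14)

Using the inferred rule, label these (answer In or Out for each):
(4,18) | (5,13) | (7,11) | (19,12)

Out, Out, Out, In

Rule: sum is odd. This holds for each 'In' example and fails for each 'Out' one.
(4,18): 4+18 = 22, doesn't match → Out.
(5,13): 5+13 = 18, doesn't match → Out.
(7,11): 7+11 = 18, doesn't match → Out.
(19,12): 19+12 = 31, satisfies this → In.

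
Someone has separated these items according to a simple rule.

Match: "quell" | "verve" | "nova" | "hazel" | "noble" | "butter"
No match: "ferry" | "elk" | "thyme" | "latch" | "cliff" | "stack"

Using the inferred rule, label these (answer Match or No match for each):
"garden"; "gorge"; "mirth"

The rule appears to be: has ≥ 2 vowels.

Match, Match, No match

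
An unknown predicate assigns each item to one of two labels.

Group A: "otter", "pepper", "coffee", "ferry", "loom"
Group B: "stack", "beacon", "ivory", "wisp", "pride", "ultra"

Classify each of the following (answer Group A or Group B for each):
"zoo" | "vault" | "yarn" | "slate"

'Group A' ⟺ has a double letter.

Group A, Group B, Group B, Group B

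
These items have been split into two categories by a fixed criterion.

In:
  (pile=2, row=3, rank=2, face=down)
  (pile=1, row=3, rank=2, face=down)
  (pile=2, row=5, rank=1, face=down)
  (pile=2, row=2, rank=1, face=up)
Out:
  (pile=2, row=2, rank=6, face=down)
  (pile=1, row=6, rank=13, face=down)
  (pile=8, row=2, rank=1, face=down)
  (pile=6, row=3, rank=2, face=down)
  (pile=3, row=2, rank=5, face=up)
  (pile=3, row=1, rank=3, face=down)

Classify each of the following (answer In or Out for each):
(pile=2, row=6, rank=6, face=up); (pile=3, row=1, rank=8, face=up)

Out, Out

The classifier is using: pile ≤ 2 AND rank ≤ 2.
(pile=2, row=6, rank=6, face=up) → pile = 2, rank = 6 → Out. (pile=3, row=1, rank=8, face=up) → pile = 3, rank = 8 → Out.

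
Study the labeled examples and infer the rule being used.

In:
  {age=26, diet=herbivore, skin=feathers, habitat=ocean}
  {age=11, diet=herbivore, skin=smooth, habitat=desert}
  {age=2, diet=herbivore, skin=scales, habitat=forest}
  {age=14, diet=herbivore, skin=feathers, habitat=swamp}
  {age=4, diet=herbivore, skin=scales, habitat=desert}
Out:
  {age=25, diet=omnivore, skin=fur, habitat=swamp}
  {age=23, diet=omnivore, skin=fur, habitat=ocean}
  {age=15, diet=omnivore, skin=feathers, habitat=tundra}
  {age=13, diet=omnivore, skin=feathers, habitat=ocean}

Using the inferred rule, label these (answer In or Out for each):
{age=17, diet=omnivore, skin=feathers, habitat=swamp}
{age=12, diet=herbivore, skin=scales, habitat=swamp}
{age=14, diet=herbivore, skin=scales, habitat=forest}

Out, In, In

The pattern is that an item is 'In' exactly when: diet is herbivore.
Out: {age=17, diet=omnivore, skin=feathers, habitat=swamp}, since diet is omnivore.
In: {age=12, diet=herbivore, skin=scales, habitat=swamp}, since diet is herbivore.
In: {age=14, diet=herbivore, skin=scales, habitat=forest}, since diet is herbivore.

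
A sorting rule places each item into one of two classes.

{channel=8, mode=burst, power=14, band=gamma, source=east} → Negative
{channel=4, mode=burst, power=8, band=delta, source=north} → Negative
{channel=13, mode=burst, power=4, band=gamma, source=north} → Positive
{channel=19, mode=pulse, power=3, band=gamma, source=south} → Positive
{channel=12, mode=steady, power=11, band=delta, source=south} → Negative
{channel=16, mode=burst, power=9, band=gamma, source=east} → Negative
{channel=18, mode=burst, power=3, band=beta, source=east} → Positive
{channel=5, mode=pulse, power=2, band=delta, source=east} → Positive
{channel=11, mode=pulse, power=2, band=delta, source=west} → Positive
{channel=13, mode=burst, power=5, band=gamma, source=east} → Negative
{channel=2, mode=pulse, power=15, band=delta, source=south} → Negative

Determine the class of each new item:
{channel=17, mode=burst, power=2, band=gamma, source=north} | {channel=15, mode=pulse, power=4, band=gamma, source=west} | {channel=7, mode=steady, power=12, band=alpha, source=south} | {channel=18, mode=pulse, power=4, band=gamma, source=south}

Positive, Positive, Negative, Positive

The simplest hypothesis consistent with all the labels is: power ≤ 4.
{channel=17, mode=burst, power=2, band=gamma, source=north} → power = 2 → Positive. {channel=15, mode=pulse, power=4, band=gamma, source=west} → power = 4 → Positive. {channel=7, mode=steady, power=12, band=alpha, source=south} → power = 12 → Negative. {channel=18, mode=pulse, power=4, band=gamma, source=south} → power = 4 → Positive.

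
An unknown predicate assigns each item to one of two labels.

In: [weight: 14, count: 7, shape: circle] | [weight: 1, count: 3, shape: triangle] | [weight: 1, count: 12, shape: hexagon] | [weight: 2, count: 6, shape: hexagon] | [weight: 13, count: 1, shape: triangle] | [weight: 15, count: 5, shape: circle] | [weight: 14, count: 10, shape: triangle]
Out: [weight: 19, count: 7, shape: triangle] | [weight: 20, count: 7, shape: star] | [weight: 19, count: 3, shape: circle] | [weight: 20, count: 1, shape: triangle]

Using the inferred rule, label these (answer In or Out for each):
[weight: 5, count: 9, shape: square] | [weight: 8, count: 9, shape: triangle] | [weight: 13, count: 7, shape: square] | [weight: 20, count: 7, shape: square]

In, In, In, Out

The distinguishing property — weight ≤ 15 — holds for all the 'In' cases and none of the 'Out' cases.
[weight: 5, count: 9, shape: square] — weight = 5, hence In.
[weight: 8, count: 9, shape: triangle] — weight = 8, hence In.
[weight: 13, count: 7, shape: square] — weight = 13, hence In.
[weight: 20, count: 7, shape: square] — weight = 20, hence Out.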